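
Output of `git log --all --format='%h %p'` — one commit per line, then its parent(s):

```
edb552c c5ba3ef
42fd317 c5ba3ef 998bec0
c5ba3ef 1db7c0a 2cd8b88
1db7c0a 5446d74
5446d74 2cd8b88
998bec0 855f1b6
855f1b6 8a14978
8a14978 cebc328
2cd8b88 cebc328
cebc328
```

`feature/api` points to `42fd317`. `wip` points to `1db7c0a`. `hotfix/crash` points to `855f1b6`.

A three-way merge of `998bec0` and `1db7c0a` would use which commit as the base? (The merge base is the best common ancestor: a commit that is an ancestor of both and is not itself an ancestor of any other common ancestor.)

Ancestors of 998bec0: {855f1b6, 8a14978, 998bec0, cebc328}.
Ancestors of 1db7c0a: {1db7c0a, 2cd8b88, 5446d74, cebc328}.
Common ancestors: {cebc328}.
The only common ancestor is cebc328, so it is the merge base.

cebc328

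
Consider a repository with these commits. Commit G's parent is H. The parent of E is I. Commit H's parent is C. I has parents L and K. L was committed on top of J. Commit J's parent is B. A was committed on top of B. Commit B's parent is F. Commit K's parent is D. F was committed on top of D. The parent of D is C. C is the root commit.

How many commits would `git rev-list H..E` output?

8

Reachable from E: {B, C, D, E, F, I, J, K, L}.
Reachable from H: {C, H}.
In E's history but not H's: {B, D, E, F, I, J, K, L} — 8 commits.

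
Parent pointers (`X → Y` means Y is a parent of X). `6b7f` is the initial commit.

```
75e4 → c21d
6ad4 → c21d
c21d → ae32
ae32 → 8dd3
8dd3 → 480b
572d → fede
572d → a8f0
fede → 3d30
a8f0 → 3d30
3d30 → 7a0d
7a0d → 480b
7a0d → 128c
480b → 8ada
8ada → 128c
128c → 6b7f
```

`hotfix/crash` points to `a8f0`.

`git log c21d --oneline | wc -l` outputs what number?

Walking parent pointers from c21d: reachable set = {128c, 480b, 6b7f, 8ada, 8dd3, ae32, c21d}.
That is 7 commits.

7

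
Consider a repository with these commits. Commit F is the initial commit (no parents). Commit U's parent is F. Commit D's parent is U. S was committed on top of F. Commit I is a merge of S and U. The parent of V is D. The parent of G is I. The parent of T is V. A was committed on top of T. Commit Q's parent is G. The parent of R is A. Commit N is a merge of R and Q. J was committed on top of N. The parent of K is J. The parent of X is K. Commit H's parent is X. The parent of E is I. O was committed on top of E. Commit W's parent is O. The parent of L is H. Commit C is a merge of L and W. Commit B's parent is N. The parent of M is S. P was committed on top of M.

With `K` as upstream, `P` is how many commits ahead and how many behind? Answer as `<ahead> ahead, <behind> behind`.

2 ahead, 12 behind

Reachable from P: {F, M, P, S}.
Reachable from K: {A, D, F, G, I, J, K, N, Q, R, S, T, U, V}.
Only in P's history (ahead): {M, P} — 2.
Only in K's history (behind): {A, D, G, I, J, K, N, Q, R, T, U, V} — 12.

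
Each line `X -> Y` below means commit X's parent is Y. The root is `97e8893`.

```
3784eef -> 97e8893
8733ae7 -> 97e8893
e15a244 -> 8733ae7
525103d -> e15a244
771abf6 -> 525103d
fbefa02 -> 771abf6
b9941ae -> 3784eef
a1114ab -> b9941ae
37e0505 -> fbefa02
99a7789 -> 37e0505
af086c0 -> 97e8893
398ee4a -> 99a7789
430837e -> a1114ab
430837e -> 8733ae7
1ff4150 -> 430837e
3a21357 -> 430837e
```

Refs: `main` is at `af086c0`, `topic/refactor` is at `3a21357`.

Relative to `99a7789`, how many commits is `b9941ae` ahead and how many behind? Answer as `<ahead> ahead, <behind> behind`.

Reachable from b9941ae: {3784eef, 97e8893, b9941ae}.
Reachable from 99a7789: {37e0505, 525103d, 771abf6, 8733ae7, 97e8893, 99a7789, e15a244, fbefa02}.
Only in b9941ae's history (ahead): {3784eef, b9941ae} — 2.
Only in 99a7789's history (behind): {37e0505, 525103d, 771abf6, 8733ae7, 99a7789, e15a244, fbefa02} — 7.

2 ahead, 7 behind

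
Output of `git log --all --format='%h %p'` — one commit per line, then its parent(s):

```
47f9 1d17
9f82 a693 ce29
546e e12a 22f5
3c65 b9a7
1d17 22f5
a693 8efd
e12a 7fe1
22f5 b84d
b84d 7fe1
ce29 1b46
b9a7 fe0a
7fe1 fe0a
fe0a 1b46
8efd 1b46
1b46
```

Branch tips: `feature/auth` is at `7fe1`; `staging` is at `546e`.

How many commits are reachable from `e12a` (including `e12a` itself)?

4

Walking parent pointers from e12a: reachable set = {1b46, 7fe1, e12a, fe0a}.
That is 4 commits.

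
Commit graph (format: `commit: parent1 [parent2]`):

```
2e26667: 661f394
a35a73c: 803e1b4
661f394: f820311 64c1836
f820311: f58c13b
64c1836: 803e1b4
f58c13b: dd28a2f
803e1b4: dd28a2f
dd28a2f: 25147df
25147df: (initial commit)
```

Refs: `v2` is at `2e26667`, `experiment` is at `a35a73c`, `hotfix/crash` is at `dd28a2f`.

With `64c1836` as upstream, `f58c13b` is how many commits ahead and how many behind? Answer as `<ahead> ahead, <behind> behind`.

1 ahead, 2 behind

Reachable from f58c13b: {25147df, dd28a2f, f58c13b}.
Reachable from 64c1836: {25147df, 64c1836, 803e1b4, dd28a2f}.
Only in f58c13b's history (ahead): {f58c13b} — 1.
Only in 64c1836's history (behind): {64c1836, 803e1b4} — 2.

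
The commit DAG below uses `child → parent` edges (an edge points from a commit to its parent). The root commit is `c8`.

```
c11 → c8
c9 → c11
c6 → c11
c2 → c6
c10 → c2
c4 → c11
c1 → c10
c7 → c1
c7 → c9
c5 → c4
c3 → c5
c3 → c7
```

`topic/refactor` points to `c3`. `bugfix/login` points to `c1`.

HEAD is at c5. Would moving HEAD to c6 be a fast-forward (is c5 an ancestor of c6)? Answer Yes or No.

No

A fast-forward from c5 to c6 is possible iff c5 is an ancestor of c6.
Ancestors of c6: {c11, c6, c8}.
c5 is not among them, so fast-forward is not possible.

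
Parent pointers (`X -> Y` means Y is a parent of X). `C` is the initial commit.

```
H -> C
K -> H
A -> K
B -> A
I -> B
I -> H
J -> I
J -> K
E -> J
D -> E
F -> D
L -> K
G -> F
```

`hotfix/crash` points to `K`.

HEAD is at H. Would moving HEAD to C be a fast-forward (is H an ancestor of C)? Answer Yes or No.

No

A fast-forward from H to C is possible iff H is an ancestor of C.
Ancestors of C: {C}.
H is not among them, so fast-forward is not possible.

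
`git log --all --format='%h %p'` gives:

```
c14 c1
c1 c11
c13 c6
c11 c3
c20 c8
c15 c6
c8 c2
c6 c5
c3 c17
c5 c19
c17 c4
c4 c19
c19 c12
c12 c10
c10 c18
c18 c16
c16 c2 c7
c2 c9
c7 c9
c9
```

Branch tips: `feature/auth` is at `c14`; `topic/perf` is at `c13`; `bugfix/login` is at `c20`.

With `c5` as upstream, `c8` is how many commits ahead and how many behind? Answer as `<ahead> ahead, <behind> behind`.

Reachable from c8: {c2, c8, c9}.
Reachable from c5: {c10, c12, c16, c18, c19, c2, c5, c7, c9}.
Only in c8's history (ahead): {c8} — 1.
Only in c5's history (behind): {c10, c12, c16, c18, c19, c5, c7} — 7.

1 ahead, 7 behind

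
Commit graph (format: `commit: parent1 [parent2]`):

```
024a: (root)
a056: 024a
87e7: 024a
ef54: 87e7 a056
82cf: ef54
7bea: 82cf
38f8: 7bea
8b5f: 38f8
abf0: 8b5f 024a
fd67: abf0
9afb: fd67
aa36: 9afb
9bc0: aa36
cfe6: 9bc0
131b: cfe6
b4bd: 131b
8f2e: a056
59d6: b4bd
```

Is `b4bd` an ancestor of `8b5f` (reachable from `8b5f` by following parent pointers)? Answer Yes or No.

Ancestors of 8b5f: {024a, 38f8, 7bea, 82cf, 87e7, 8b5f, a056, ef54}.
b4bd is not in that set, so it is not an ancestor of 8b5f.

No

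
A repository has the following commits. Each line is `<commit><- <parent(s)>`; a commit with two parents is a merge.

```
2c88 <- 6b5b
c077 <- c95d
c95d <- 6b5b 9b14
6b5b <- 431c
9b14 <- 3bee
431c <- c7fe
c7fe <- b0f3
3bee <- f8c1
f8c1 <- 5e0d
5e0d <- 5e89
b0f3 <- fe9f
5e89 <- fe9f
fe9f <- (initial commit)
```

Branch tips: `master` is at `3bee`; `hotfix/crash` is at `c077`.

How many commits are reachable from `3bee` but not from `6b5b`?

Reachable from 3bee: {3bee, 5e0d, 5e89, f8c1, fe9f}.
Reachable from 6b5b: {431c, 6b5b, b0f3, c7fe, fe9f}.
In 3bee's history but not 6b5b's: {3bee, 5e0d, 5e89, f8c1} — 4 commits.

4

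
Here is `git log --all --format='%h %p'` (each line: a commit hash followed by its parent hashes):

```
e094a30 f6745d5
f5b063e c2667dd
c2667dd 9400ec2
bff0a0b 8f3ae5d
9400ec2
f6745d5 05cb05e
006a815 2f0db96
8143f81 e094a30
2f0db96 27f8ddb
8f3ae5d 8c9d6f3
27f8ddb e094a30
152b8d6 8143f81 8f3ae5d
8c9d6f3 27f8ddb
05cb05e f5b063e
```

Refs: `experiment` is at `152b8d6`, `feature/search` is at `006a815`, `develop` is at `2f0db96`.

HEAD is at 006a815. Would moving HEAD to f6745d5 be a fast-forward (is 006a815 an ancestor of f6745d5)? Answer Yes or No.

A fast-forward from 006a815 to f6745d5 is possible iff 006a815 is an ancestor of f6745d5.
Ancestors of f6745d5: {05cb05e, 9400ec2, c2667dd, f5b063e, f6745d5}.
006a815 is not among them, so fast-forward is not possible.

No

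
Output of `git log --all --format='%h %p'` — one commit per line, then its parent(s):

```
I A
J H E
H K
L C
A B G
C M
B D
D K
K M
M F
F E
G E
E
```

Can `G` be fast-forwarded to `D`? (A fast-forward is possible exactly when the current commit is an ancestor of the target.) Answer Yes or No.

A fast-forward from G to D is possible iff G is an ancestor of D.
Ancestors of D: {D, E, F, K, M}.
G is not among them, so fast-forward is not possible.

No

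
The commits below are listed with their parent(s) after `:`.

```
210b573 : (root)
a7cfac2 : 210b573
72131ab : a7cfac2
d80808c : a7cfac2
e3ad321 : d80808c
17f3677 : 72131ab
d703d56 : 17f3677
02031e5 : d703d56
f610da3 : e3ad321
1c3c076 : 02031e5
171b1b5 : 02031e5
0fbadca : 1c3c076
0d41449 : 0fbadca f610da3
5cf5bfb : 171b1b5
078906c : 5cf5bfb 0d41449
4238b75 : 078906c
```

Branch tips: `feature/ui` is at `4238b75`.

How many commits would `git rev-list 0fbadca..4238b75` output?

Reachable from 4238b75: {02031e5, 078906c, 0d41449, 0fbadca, 171b1b5, 17f3677, 1c3c076, 210b573, 4238b75, 5cf5bfb, 72131ab, a7cfac2, d703d56, d80808c, e3ad321, f610da3}.
Reachable from 0fbadca: {02031e5, 0fbadca, 17f3677, 1c3c076, 210b573, 72131ab, a7cfac2, d703d56}.
In 4238b75's history but not 0fbadca's: {078906c, 0d41449, 171b1b5, 4238b75, 5cf5bfb, d80808c, e3ad321, f610da3} — 8 commits.

8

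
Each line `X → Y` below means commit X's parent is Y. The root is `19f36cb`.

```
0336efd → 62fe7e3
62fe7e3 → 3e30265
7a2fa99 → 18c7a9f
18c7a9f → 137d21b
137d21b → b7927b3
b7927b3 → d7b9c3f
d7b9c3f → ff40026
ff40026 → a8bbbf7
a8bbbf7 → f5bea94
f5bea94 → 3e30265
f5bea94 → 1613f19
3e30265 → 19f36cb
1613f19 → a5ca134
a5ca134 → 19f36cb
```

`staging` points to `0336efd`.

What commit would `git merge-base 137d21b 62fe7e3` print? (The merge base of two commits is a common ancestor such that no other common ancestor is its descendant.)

3e30265

Ancestors of 137d21b: {137d21b, 1613f19, 19f36cb, 3e30265, a5ca134, a8bbbf7, b7927b3, d7b9c3f, f5bea94, ff40026}.
Ancestors of 62fe7e3: {19f36cb, 3e30265, 62fe7e3}.
Common ancestors: {19f36cb, 3e30265}.
Among these, 3e30265 is not an ancestor of any other common ancestor — it is the merge base.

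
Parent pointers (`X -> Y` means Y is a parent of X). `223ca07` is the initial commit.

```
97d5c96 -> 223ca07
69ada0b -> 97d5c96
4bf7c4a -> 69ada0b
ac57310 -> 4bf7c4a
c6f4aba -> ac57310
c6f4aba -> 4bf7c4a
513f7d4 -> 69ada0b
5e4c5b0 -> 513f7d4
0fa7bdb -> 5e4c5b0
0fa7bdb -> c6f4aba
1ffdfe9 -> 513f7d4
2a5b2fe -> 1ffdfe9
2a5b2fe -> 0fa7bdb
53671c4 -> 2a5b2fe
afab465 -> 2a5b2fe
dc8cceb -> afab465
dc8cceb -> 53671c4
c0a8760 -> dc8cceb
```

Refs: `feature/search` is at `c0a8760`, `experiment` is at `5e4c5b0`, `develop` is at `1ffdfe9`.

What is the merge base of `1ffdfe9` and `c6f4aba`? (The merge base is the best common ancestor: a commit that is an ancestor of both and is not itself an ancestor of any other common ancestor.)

69ada0b

Ancestors of 1ffdfe9: {1ffdfe9, 223ca07, 513f7d4, 69ada0b, 97d5c96}.
Ancestors of c6f4aba: {223ca07, 4bf7c4a, 69ada0b, 97d5c96, ac57310, c6f4aba}.
Common ancestors: {223ca07, 69ada0b, 97d5c96}.
Among these, 69ada0b is not an ancestor of any other common ancestor — it is the merge base.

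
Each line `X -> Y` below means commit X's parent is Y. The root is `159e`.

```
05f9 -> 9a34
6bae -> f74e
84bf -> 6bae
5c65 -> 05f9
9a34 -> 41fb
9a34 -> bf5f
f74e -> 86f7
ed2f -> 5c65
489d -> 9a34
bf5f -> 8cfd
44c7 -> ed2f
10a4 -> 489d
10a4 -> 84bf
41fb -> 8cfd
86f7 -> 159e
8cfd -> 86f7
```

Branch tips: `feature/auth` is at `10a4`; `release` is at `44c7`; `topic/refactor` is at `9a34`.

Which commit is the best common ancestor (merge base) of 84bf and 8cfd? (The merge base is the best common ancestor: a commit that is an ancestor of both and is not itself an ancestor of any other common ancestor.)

86f7

Ancestors of 84bf: {159e, 6bae, 84bf, 86f7, f74e}.
Ancestors of 8cfd: {159e, 86f7, 8cfd}.
Common ancestors: {159e, 86f7}.
Among these, 86f7 is not an ancestor of any other common ancestor — it is the merge base.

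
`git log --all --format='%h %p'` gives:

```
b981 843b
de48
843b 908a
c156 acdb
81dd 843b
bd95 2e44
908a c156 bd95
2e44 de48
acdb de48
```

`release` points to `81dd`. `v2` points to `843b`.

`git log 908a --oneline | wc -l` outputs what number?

Walking parent pointers from 908a: reachable set = {2e44, 908a, acdb, bd95, c156, de48}.
That is 6 commits.

6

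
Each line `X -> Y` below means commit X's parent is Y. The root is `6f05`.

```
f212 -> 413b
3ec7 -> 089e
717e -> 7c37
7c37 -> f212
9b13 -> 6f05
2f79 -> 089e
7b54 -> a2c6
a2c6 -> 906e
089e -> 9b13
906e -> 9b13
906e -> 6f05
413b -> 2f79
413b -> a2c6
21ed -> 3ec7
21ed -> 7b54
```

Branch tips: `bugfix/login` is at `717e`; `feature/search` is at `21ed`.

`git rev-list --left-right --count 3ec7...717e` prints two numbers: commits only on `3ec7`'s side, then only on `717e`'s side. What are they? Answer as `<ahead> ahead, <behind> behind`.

1 ahead, 7 behind

Reachable from 3ec7: {089e, 3ec7, 6f05, 9b13}.
Reachable from 717e: {089e, 2f79, 413b, 6f05, 717e, 7c37, 906e, 9b13, a2c6, f212}.
Only in 3ec7's history (ahead): {3ec7} — 1.
Only in 717e's history (behind): {2f79, 413b, 717e, 7c37, 906e, a2c6, f212} — 7.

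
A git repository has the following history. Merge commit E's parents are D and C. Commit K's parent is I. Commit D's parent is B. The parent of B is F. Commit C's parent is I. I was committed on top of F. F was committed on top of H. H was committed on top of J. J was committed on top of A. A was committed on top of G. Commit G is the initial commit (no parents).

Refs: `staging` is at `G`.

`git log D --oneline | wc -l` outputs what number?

Walking parent pointers from D: reachable set = {A, B, D, F, G, H, J}.
That is 7 commits.

7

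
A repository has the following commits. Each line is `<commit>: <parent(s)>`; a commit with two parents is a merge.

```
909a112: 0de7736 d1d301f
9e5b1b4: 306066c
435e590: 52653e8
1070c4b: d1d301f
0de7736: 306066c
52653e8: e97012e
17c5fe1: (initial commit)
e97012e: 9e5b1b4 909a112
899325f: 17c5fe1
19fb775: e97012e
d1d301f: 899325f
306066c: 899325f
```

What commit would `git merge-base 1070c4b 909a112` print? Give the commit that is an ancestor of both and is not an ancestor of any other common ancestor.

d1d301f

Ancestors of 1070c4b: {1070c4b, 17c5fe1, 899325f, d1d301f}.
Ancestors of 909a112: {0de7736, 17c5fe1, 306066c, 899325f, 909a112, d1d301f}.
Common ancestors: {17c5fe1, 899325f, d1d301f}.
Among these, d1d301f is not an ancestor of any other common ancestor — it is the merge base.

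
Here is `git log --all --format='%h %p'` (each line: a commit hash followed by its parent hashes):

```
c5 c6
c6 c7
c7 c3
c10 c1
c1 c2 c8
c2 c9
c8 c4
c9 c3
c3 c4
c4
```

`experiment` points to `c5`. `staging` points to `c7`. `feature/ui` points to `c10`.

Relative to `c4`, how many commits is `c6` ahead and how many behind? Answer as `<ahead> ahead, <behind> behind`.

3 ahead, 0 behind

Reachable from c6: {c3, c4, c6, c7}.
Reachable from c4: {c4}.
Only in c6's history (ahead): {c3, c6, c7} — 3.
Only in c4's history (behind): {} — 0.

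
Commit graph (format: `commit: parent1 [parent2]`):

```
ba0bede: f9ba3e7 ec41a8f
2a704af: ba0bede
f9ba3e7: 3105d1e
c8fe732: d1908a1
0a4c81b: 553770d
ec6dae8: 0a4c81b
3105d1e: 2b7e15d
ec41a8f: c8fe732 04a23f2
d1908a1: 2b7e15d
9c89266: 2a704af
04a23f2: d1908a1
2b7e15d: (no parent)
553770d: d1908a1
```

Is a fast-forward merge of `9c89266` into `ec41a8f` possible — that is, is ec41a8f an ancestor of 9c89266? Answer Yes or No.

Yes

A fast-forward from ec41a8f to 9c89266 is possible iff ec41a8f is an ancestor of 9c89266.
Ancestors of 9c89266: {04a23f2, 2a704af, 2b7e15d, 3105d1e, 9c89266, ba0bede, c8fe732, d1908a1, ec41a8f, f9ba3e7}.
ec41a8f is among them, so fast-forward is possible.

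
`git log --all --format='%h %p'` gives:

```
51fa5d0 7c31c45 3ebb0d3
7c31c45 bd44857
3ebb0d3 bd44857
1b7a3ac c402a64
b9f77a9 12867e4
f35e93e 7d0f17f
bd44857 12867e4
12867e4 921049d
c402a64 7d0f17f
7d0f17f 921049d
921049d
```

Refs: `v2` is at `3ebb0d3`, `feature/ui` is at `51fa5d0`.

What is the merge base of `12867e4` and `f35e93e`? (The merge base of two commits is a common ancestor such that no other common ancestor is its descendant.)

Ancestors of 12867e4: {12867e4, 921049d}.
Ancestors of f35e93e: {7d0f17f, 921049d, f35e93e}.
Common ancestors: {921049d}.
The only common ancestor is 921049d, so it is the merge base.

921049d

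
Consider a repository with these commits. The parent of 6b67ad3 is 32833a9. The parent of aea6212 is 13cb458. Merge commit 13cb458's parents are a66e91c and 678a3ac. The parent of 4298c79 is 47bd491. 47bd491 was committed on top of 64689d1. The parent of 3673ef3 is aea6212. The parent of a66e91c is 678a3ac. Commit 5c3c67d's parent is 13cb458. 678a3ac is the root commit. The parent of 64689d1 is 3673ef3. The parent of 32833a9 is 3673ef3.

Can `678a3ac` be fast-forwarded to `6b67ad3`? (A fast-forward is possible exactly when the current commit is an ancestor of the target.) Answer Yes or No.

Yes

A fast-forward from 678a3ac to 6b67ad3 is possible iff 678a3ac is an ancestor of 6b67ad3.
Ancestors of 6b67ad3: {13cb458, 32833a9, 3673ef3, 678a3ac, 6b67ad3, a66e91c, aea6212}.
678a3ac is among them, so fast-forward is possible.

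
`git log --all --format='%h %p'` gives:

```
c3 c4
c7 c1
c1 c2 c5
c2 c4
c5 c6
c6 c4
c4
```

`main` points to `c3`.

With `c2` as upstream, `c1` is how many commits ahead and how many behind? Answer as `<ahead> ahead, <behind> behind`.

Reachable from c1: {c1, c2, c4, c5, c6}.
Reachable from c2: {c2, c4}.
Only in c1's history (ahead): {c1, c5, c6} — 3.
Only in c2's history (behind): {} — 0.

3 ahead, 0 behind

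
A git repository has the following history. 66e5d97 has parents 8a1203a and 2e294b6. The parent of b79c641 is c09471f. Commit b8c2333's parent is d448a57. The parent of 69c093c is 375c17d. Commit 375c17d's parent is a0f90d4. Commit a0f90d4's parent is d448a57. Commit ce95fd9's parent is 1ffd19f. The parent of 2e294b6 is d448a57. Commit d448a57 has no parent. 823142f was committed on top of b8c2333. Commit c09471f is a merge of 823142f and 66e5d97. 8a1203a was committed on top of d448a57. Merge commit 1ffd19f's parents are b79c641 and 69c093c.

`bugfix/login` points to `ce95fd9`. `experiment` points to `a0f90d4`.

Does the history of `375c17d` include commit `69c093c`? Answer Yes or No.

No

Ancestors of 375c17d: {375c17d, a0f90d4, d448a57}.
69c093c is not in that set, so it is not an ancestor of 375c17d.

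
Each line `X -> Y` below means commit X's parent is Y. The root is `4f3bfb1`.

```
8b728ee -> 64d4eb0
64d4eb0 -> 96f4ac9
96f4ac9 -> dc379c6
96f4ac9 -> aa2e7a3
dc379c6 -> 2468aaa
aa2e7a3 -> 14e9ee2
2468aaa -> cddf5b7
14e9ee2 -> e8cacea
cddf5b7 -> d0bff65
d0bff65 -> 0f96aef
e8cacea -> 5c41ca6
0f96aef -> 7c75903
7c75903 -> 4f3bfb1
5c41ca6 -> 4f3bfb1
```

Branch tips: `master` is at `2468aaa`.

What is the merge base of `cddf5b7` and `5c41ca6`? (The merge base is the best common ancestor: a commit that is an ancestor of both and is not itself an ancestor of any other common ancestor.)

4f3bfb1

Ancestors of cddf5b7: {0f96aef, 4f3bfb1, 7c75903, cddf5b7, d0bff65}.
Ancestors of 5c41ca6: {4f3bfb1, 5c41ca6}.
Common ancestors: {4f3bfb1}.
The only common ancestor is 4f3bfb1, so it is the merge base.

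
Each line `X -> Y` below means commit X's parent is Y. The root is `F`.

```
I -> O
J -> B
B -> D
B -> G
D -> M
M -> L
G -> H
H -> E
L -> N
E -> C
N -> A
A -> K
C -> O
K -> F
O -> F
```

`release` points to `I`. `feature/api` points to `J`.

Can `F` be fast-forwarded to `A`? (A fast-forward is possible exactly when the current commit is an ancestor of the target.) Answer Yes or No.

A fast-forward from F to A is possible iff F is an ancestor of A.
Ancestors of A: {A, F, K}.
F is among them, so fast-forward is possible.

Yes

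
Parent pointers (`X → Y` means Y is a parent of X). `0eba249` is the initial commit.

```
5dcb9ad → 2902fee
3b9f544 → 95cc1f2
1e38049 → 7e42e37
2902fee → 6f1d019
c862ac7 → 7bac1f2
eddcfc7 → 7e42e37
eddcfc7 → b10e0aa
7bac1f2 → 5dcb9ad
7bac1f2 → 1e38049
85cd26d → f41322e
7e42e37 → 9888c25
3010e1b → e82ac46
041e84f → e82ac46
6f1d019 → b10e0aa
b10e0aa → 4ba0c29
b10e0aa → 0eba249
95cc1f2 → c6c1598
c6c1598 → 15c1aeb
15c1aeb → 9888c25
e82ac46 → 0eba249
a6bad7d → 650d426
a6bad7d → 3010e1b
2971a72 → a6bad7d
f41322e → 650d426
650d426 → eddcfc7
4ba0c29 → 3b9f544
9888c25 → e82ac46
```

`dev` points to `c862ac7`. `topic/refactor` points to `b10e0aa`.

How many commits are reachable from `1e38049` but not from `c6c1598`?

2

Reachable from 1e38049: {0eba249, 1e38049, 7e42e37, 9888c25, e82ac46}.
Reachable from c6c1598: {0eba249, 15c1aeb, 9888c25, c6c1598, e82ac46}.
In 1e38049's history but not c6c1598's: {1e38049, 7e42e37} — 2 commits.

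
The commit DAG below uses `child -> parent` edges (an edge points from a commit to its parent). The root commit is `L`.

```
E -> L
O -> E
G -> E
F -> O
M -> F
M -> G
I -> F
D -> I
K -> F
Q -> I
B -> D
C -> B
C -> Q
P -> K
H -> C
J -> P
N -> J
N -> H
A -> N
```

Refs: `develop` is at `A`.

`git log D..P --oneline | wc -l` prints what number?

2

Reachable from P: {E, F, K, L, O, P}.
Reachable from D: {D, E, F, I, L, O}.
In P's history but not D's: {K, P} — 2 commits.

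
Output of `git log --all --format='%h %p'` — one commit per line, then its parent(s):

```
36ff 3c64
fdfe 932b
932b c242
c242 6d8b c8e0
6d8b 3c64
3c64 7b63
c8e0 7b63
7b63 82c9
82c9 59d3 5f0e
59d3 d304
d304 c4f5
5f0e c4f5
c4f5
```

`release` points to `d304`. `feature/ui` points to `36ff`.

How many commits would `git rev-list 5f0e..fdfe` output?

Reachable from fdfe: {3c64, 59d3, 5f0e, 6d8b, 7b63, 82c9, 932b, c242, c4f5, c8e0, d304, fdfe}.
Reachable from 5f0e: {5f0e, c4f5}.
In fdfe's history but not 5f0e's: {3c64, 59d3, 6d8b, 7b63, 82c9, 932b, c242, c8e0, d304, fdfe} — 10 commits.

10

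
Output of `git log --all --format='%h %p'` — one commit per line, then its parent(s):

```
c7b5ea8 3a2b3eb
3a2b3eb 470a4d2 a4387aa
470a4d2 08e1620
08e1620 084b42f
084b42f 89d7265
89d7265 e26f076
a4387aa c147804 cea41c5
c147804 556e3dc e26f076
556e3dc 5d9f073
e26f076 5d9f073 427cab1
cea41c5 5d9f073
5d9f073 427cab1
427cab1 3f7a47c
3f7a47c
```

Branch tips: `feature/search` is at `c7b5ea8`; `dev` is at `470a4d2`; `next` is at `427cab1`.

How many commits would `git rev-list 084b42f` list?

Walking parent pointers from 084b42f: reachable set = {084b42f, 3f7a47c, 427cab1, 5d9f073, 89d7265, e26f076}.
That is 6 commits.

6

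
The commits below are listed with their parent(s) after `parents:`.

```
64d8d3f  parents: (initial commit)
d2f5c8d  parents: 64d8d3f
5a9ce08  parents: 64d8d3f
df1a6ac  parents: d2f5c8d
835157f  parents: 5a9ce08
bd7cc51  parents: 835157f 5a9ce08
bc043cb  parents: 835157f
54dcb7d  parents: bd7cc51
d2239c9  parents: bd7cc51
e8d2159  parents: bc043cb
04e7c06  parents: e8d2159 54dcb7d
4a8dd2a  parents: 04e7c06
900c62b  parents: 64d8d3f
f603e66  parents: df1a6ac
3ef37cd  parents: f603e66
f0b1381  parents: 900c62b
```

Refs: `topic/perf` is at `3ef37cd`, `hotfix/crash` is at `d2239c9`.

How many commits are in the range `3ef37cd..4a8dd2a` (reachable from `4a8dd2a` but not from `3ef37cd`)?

Reachable from 4a8dd2a: {04e7c06, 4a8dd2a, 54dcb7d, 5a9ce08, 64d8d3f, 835157f, bc043cb, bd7cc51, e8d2159}.
Reachable from 3ef37cd: {3ef37cd, 64d8d3f, d2f5c8d, df1a6ac, f603e66}.
In 4a8dd2a's history but not 3ef37cd's: {04e7c06, 4a8dd2a, 54dcb7d, 5a9ce08, 835157f, bc043cb, bd7cc51, e8d2159} — 8 commits.

8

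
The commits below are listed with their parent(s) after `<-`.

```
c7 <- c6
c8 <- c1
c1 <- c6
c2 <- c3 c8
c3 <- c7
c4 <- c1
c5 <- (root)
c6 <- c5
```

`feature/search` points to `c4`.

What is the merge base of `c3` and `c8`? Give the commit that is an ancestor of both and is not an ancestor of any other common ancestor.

c6

Ancestors of c3: {c3, c5, c6, c7}.
Ancestors of c8: {c1, c5, c6, c8}.
Common ancestors: {c5, c6}.
Among these, c6 is not an ancestor of any other common ancestor — it is the merge base.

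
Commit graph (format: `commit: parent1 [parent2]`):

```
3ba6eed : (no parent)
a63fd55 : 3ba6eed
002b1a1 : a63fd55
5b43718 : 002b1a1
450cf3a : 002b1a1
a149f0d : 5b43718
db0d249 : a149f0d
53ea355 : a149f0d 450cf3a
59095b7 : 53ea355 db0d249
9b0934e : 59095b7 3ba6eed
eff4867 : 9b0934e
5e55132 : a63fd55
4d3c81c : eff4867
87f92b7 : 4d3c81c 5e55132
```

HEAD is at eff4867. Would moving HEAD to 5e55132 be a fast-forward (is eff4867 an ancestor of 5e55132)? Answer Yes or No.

No

A fast-forward from eff4867 to 5e55132 is possible iff eff4867 is an ancestor of 5e55132.
Ancestors of 5e55132: {3ba6eed, 5e55132, a63fd55}.
eff4867 is not among them, so fast-forward is not possible.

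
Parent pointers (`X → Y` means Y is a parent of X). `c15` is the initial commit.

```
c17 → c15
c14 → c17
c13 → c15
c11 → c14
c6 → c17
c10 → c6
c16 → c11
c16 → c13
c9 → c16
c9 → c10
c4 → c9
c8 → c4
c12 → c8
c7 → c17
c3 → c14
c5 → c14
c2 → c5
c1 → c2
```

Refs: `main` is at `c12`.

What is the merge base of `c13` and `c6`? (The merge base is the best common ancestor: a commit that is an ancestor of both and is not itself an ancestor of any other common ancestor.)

c15

Ancestors of c13: {c13, c15}.
Ancestors of c6: {c15, c17, c6}.
Common ancestors: {c15}.
The only common ancestor is c15, so it is the merge base.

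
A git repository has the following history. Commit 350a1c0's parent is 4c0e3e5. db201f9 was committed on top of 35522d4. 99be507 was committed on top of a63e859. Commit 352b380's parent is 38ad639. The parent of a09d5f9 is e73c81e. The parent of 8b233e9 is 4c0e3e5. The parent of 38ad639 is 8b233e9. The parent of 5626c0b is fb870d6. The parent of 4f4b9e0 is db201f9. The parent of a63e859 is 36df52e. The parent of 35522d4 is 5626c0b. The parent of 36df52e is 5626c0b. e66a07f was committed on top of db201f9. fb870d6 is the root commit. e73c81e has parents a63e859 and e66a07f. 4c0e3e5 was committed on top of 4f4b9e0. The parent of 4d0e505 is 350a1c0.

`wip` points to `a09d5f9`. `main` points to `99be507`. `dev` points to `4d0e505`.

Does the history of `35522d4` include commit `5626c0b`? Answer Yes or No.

Yes

Ancestors of 35522d4 (commits reachable by following parents): {35522d4, 5626c0b, fb870d6}.
5626c0b is in that set, so it is an ancestor of 35522d4.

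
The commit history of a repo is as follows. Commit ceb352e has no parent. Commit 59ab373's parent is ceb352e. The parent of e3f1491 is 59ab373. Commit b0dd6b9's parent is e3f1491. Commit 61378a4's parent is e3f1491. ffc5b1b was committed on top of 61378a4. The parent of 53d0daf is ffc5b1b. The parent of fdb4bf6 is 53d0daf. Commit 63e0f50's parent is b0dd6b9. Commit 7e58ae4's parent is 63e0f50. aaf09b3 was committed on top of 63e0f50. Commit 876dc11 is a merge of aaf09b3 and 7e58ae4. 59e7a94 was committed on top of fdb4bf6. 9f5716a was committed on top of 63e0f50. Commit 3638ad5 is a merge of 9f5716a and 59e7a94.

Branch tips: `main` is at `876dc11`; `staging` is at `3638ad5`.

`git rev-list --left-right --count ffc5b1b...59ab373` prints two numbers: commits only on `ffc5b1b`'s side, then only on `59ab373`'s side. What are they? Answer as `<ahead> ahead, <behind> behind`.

Reachable from ffc5b1b: {59ab373, 61378a4, ceb352e, e3f1491, ffc5b1b}.
Reachable from 59ab373: {59ab373, ceb352e}.
Only in ffc5b1b's history (ahead): {61378a4, e3f1491, ffc5b1b} — 3.
Only in 59ab373's history (behind): {} — 0.

3 ahead, 0 behind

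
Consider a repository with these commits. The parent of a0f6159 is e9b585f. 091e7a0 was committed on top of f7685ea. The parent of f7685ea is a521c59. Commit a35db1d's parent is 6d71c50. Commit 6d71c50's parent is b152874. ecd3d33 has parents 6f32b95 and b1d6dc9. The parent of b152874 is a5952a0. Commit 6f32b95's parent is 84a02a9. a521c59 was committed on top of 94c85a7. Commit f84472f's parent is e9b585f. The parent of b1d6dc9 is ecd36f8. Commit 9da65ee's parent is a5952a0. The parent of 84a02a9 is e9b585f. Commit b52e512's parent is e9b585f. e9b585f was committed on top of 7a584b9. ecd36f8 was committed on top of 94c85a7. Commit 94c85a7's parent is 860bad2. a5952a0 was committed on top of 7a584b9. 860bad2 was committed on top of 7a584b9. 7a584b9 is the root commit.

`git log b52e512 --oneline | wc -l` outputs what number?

3

Walking parent pointers from b52e512: reachable set = {7a584b9, b52e512, e9b585f}.
That is 3 commits.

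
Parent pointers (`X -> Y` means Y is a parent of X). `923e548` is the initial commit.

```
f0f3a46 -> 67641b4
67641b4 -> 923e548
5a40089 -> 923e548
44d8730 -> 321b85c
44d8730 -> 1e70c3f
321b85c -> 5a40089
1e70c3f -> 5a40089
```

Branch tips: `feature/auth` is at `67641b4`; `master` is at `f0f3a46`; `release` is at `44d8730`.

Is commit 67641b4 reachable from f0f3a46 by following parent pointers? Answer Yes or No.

Yes

Ancestors of f0f3a46 (commits reachable by following parents): {67641b4, 923e548, f0f3a46}.
67641b4 is in that set, so it is an ancestor of f0f3a46.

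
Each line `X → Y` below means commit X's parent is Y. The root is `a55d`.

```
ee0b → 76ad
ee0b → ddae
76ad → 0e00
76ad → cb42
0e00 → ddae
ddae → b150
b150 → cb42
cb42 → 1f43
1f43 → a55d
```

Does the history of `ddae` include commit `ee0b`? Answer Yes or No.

No

Ancestors of ddae: {1f43, a55d, b150, cb42, ddae}.
ee0b is not in that set, so it is not an ancestor of ddae.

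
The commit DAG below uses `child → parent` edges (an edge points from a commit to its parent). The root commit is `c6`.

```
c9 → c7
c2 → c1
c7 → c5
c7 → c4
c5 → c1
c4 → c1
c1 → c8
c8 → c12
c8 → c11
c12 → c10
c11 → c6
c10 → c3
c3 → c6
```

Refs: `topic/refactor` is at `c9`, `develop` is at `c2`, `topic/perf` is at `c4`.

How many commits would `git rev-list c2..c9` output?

4

Reachable from c9: {c1, c10, c11, c12, c3, c4, c5, c6, c7, c8, c9}.
Reachable from c2: {c1, c10, c11, c12, c2, c3, c6, c8}.
In c9's history but not c2's: {c4, c5, c7, c9} — 4 commits.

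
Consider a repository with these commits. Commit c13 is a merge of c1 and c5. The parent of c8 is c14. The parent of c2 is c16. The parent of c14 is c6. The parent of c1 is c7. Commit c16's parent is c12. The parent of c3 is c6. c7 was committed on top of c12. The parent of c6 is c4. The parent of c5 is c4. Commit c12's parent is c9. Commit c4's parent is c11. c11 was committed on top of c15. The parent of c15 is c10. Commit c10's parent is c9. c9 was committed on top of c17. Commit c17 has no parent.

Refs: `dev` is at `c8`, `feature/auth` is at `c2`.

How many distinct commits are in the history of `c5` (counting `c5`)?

Walking parent pointers from c5: reachable set = {c10, c11, c15, c17, c4, c5, c9}.
That is 7 commits.

7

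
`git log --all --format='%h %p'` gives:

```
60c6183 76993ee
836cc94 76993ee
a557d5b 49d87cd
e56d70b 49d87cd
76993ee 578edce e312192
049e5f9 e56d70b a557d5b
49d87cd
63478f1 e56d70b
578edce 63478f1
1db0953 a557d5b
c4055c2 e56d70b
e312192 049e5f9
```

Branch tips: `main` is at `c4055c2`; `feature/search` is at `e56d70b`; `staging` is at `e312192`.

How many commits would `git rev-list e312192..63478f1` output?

Reachable from 63478f1: {49d87cd, 63478f1, e56d70b}.
Reachable from e312192: {049e5f9, 49d87cd, a557d5b, e312192, e56d70b}.
In 63478f1's history but not e312192's: {63478f1} — 1 commit.

1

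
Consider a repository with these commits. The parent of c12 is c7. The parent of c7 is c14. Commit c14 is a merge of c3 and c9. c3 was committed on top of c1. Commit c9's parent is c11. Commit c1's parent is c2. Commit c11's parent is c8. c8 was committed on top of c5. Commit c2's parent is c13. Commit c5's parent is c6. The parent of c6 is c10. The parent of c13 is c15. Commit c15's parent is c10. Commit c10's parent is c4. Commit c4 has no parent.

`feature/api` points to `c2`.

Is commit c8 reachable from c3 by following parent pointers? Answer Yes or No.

Ancestors of c3: {c1, c10, c13, c15, c2, c3, c4}.
c8 is not in that set, so it is not an ancestor of c3.

No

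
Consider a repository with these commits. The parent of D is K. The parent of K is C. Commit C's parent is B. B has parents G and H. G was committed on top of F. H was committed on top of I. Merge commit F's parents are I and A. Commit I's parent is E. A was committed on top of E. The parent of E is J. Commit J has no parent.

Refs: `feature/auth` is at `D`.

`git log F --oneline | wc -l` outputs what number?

5

Walking parent pointers from F: reachable set = {A, E, F, I, J}.
That is 5 commits.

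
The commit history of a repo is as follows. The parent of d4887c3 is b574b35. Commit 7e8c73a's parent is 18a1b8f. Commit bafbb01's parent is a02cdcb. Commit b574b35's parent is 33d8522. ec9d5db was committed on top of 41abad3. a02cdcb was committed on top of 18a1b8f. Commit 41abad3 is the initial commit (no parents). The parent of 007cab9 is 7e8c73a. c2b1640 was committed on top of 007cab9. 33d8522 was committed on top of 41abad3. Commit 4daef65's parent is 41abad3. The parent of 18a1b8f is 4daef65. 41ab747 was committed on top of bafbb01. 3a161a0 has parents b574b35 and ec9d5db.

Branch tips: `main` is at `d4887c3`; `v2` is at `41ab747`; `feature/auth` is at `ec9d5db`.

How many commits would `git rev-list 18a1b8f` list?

Walking parent pointers from 18a1b8f: reachable set = {18a1b8f, 41abad3, 4daef65}.
That is 3 commits.

3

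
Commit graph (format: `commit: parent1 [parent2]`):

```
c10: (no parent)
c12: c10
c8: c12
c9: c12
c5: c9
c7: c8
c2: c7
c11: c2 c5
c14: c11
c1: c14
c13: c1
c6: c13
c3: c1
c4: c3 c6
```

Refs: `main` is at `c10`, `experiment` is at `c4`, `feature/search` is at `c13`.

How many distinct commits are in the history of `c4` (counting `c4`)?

Walking parent pointers from c4: reachable set = {c1, c10, c11, c12, c13, c14, c2, c3, c4, c5, c6, c7, c8, c9}.
That is 14 commits.

14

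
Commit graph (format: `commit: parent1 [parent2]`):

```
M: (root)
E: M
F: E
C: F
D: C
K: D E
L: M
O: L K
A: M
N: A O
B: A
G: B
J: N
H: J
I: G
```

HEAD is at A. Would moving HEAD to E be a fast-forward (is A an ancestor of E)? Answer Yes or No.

No

A fast-forward from A to E is possible iff A is an ancestor of E.
Ancestors of E: {E, M}.
A is not among them, so fast-forward is not possible.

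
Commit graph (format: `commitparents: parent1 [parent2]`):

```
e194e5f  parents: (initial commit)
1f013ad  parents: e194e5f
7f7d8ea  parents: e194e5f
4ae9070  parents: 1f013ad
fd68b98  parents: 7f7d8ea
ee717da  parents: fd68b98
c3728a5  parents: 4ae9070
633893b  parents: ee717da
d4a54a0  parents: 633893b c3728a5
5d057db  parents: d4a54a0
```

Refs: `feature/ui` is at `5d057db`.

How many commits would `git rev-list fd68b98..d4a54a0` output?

6

Reachable from d4a54a0: {1f013ad, 4ae9070, 633893b, 7f7d8ea, c3728a5, d4a54a0, e194e5f, ee717da, fd68b98}.
Reachable from fd68b98: {7f7d8ea, e194e5f, fd68b98}.
In d4a54a0's history but not fd68b98's: {1f013ad, 4ae9070, 633893b, c3728a5, d4a54a0, ee717da} — 6 commits.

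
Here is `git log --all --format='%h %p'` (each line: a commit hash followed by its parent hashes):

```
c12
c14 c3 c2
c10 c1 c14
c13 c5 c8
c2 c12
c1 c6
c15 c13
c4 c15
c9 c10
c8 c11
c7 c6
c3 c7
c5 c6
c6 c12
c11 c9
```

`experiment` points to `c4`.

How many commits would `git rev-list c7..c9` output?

Reachable from c9: {c1, c10, c12, c14, c2, c3, c6, c7, c9}.
Reachable from c7: {c12, c6, c7}.
In c9's history but not c7's: {c1, c10, c14, c2, c3, c9} — 6 commits.

6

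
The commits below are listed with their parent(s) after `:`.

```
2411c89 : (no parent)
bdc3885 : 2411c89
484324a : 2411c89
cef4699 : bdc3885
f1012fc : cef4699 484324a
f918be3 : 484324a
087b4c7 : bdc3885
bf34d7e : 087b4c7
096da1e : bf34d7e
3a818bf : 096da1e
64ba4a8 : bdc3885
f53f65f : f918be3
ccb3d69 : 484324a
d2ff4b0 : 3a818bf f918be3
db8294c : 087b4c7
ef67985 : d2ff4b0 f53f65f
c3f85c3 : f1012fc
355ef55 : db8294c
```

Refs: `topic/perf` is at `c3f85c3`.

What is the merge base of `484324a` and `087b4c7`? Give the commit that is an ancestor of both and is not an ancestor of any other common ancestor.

2411c89

Ancestors of 484324a: {2411c89, 484324a}.
Ancestors of 087b4c7: {087b4c7, 2411c89, bdc3885}.
Common ancestors: {2411c89}.
The only common ancestor is 2411c89, so it is the merge base.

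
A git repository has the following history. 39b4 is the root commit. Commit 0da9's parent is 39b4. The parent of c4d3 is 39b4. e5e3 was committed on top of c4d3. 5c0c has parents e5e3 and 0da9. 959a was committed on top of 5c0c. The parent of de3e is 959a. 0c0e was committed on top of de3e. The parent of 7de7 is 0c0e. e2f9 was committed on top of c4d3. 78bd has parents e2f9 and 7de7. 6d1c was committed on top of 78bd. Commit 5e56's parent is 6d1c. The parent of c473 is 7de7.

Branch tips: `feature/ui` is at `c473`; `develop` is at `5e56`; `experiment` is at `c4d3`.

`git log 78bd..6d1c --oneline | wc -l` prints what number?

1

Reachable from 6d1c: {0c0e, 0da9, 39b4, 5c0c, 6d1c, 78bd, 7de7, 959a, c4d3, de3e, e2f9, e5e3}.
Reachable from 78bd: {0c0e, 0da9, 39b4, 5c0c, 78bd, 7de7, 959a, c4d3, de3e, e2f9, e5e3}.
In 6d1c's history but not 78bd's: {6d1c} — 1 commit.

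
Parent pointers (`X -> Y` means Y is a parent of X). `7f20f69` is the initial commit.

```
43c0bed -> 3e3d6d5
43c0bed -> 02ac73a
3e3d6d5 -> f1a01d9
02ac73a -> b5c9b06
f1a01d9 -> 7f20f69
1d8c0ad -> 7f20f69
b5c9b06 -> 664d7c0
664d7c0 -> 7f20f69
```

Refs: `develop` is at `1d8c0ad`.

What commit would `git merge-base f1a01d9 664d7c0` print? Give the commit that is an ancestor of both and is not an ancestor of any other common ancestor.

7f20f69

Ancestors of f1a01d9: {7f20f69, f1a01d9}.
Ancestors of 664d7c0: {664d7c0, 7f20f69}.
Common ancestors: {7f20f69}.
The only common ancestor is 7f20f69, so it is the merge base.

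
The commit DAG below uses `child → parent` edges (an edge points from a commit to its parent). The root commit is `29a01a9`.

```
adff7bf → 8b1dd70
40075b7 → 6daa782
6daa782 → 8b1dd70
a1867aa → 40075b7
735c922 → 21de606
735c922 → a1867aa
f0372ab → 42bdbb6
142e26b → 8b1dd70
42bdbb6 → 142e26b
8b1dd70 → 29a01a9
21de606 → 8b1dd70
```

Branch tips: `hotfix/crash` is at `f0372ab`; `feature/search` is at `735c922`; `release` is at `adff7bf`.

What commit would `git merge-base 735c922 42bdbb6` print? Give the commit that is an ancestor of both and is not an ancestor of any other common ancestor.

8b1dd70

Ancestors of 735c922: {21de606, 29a01a9, 40075b7, 6daa782, 735c922, 8b1dd70, a1867aa}.
Ancestors of 42bdbb6: {142e26b, 29a01a9, 42bdbb6, 8b1dd70}.
Common ancestors: {29a01a9, 8b1dd70}.
Among these, 8b1dd70 is not an ancestor of any other common ancestor — it is the merge base.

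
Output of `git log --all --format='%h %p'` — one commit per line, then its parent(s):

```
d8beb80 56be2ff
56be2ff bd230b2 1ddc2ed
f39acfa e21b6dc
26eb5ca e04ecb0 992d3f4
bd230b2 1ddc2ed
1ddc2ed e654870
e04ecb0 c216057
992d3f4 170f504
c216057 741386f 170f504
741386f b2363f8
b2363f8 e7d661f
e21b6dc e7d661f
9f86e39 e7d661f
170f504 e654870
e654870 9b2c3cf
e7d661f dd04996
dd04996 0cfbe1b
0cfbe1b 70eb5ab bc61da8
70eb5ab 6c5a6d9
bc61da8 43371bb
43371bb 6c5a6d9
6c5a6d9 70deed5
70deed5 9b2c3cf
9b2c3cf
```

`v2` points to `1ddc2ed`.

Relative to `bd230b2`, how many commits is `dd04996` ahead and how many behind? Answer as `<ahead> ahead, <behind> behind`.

Reachable from dd04996: {0cfbe1b, 43371bb, 6c5a6d9, 70deed5, 70eb5ab, 9b2c3cf, bc61da8, dd04996}.
Reachable from bd230b2: {1ddc2ed, 9b2c3cf, bd230b2, e654870}.
Only in dd04996's history (ahead): {0cfbe1b, 43371bb, 6c5a6d9, 70deed5, 70eb5ab, bc61da8, dd04996} — 7.
Only in bd230b2's history (behind): {1ddc2ed, bd230b2, e654870} — 3.

7 ahead, 3 behind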